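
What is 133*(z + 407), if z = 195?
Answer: 80066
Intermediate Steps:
133*(z + 407) = 133*(195 + 407) = 133*602 = 80066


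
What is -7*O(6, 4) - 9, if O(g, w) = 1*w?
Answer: -37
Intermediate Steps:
O(g, w) = w
-7*O(6, 4) - 9 = -7*4 - 9 = -28 - 9 = -37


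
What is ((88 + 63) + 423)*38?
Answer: 21812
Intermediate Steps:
((88 + 63) + 423)*38 = (151 + 423)*38 = 574*38 = 21812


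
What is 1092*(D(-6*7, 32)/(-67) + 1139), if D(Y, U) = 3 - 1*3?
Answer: 1243788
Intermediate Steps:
D(Y, U) = 0 (D(Y, U) = 3 - 3 = 0)
1092*(D(-6*7, 32)/(-67) + 1139) = 1092*(0/(-67) + 1139) = 1092*(0*(-1/67) + 1139) = 1092*(0 + 1139) = 1092*1139 = 1243788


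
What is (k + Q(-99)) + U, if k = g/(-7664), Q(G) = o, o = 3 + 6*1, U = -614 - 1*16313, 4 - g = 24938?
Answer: -64817309/3832 ≈ -16915.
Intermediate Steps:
g = -24934 (g = 4 - 1*24938 = 4 - 24938 = -24934)
U = -16927 (U = -614 - 16313 = -16927)
o = 9 (o = 3 + 6 = 9)
Q(G) = 9
k = 12467/3832 (k = -24934/(-7664) = -24934*(-1/7664) = 12467/3832 ≈ 3.2534)
(k + Q(-99)) + U = (12467/3832 + 9) - 16927 = 46955/3832 - 16927 = -64817309/3832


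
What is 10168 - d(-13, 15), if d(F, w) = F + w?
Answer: 10166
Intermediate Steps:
10168 - d(-13, 15) = 10168 - (-13 + 15) = 10168 - 1*2 = 10168 - 2 = 10166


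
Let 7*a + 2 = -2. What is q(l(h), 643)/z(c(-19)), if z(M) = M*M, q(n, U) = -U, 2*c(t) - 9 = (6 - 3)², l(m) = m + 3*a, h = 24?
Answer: -643/81 ≈ -7.9383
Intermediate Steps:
a = -4/7 (a = -2/7 + (⅐)*(-2) = -2/7 - 2/7 = -4/7 ≈ -0.57143)
l(m) = -12/7 + m (l(m) = m + 3*(-4/7) = m - 12/7 = -12/7 + m)
c(t) = 9 (c(t) = 9/2 + (6 - 3)²/2 = 9/2 + (½)*3² = 9/2 + (½)*9 = 9/2 + 9/2 = 9)
z(M) = M²
q(l(h), 643)/z(c(-19)) = (-1*643)/(9²) = -643/81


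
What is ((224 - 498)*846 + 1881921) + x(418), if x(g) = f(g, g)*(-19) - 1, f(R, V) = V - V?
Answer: 1650116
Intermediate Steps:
f(R, V) = 0
x(g) = -1 (x(g) = 0*(-19) - 1 = 0 - 1 = -1)
((224 - 498)*846 + 1881921) + x(418) = ((224 - 498)*846 + 1881921) - 1 = (-274*846 + 1881921) - 1 = (-231804 + 1881921) - 1 = 1650117 - 1 = 1650116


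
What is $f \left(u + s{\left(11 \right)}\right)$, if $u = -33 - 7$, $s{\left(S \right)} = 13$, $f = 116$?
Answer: $-3132$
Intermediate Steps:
$u = -40$
$f \left(u + s{\left(11 \right)}\right) = 116 \left(-40 + 13\right) = 116 \left(-27\right) = -3132$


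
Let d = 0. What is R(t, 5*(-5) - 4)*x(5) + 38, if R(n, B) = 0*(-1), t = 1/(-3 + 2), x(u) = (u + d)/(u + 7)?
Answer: 38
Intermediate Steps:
x(u) = u/(7 + u) (x(u) = (u + 0)/(u + 7) = u/(7 + u))
t = -1 (t = 1/(-1) = -1)
R(n, B) = 0
R(t, 5*(-5) - 4)*x(5) + 38 = 0*(5/(7 + 5)) + 38 = 0*(5/12) + 38 = 0 + 38 = 38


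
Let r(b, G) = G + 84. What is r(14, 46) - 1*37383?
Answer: -37253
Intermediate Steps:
r(b, G) = 84 + G
r(14, 46) - 1*37383 = (84 + 46) - 1*37383 = 130 - 37383 = -37253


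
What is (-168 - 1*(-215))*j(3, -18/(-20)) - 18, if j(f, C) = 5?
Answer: 217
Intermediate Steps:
(-168 - 1*(-215))*j(3, -18/(-20)) - 18 = (-168 - 1*(-215))*5 - 18 = (-168 + 215)*5 - 18 = 47*5 - 18 = 235 - 18 = 217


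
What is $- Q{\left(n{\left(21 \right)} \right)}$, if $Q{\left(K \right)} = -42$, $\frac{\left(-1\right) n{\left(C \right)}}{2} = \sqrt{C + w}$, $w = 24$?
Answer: $42$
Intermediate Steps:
$n{\left(C \right)} = - 2 \sqrt{24 + C}$ ($n{\left(C \right)} = - 2 \sqrt{C + 24} = - 2 \sqrt{24 + C}$)
$- Q{\left(n{\left(21 \right)} \right)} = \left(-1\right) \left(-42\right) = 42$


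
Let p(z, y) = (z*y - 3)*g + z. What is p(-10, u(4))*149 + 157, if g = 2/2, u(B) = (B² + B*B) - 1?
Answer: -47970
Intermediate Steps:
u(B) = -1 + 2*B² (u(B) = (B² + B²) - 1 = 2*B² - 1 = -1 + 2*B²)
g = 1 (g = 2*(½) = 1)
p(z, y) = -3 + z + y*z (p(z, y) = (z*y - 3)*1 + z = (y*z - 3)*1 + z = (-3 + y*z)*1 + z = (-3 + y*z) + z = -3 + z + y*z)
p(-10, u(4))*149 + 157 = (-3 - 10 + (-1 + 2*4²)*(-10))*149 + 157 = (-3 - 10 + (-1 + 2*16)*(-10))*149 + 157 = (-3 - 10 + (-1 + 32)*(-10))*149 + 157 = (-3 - 10 + 31*(-10))*149 + 157 = (-3 - 10 - 310)*149 + 157 = -323*149 + 157 = -48127 + 157 = -47970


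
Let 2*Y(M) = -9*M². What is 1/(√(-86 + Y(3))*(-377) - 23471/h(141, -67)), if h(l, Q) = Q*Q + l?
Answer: -108670730/385421403640491 + 4040855650*I*√506/385421403640491 ≈ -2.8195e-7 + 0.00023584*I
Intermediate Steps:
h(l, Q) = l + Q² (h(l, Q) = Q² + l = l + Q²)
Y(M) = -9*M²/2 (Y(M) = (-9*M²)/2 = -9*M²/2)
1/(√(-86 + Y(3))*(-377) - 23471/h(141, -67)) = 1/(√(-86 - 9/2*3²)*(-377) - 23471/(141 + (-67)²)) = 1/(√(-86 - 9/2*9)*(-377) - 23471/(141 + 4489)) = 1/(√(-86 - 81/2)*(-377) - 23471/4630) = 1/(√(-253/2)*(-377) - 23471*1/4630) = 1/((I*√506/2)*(-377) - 23471/4630) = 1/(-377*I*√506/2 - 23471/4630) = 1/(-23471/4630 - 377*I*√506/2)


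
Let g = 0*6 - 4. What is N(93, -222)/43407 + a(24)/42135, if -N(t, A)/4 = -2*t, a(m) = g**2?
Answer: 22392/1278095 ≈ 0.017520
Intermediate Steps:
g = -4 (g = 0 - 4 = -4)
a(m) = 16 (a(m) = (-4)**2 = 16)
N(t, A) = 8*t (N(t, A) = -(-8)*t = 8*t)
N(93, -222)/43407 + a(24)/42135 = (8*93)/43407 + 16/42135 = 744*(1/43407) + 16*(1/42135) = 248/14469 + 16/42135 = 22392/1278095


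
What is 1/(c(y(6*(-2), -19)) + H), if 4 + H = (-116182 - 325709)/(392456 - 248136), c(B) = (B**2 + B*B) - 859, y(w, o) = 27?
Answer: 144320/85428509 ≈ 0.0016894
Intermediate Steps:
c(B) = -859 + 2*B**2 (c(B) = (B**2 + B**2) - 859 = 2*B**2 - 859 = -859 + 2*B**2)
H = -1019171/144320 (H = -4 + (-116182 - 325709)/(392456 - 248136) = -4 - 441891/144320 = -1019171/144320 ≈ -7.0619)
1/(c(y(6*(-2), -19)) + H) = 1/((-859 + 2*27**2) - 1019171/144320) = 1/((-859 + 2*729) - 1019171/144320) = 1/((-859 + 1458) - 1019171/144320) = 1/(599 - 1019171/144320) = 1/(85428509/144320) = 144320/85428509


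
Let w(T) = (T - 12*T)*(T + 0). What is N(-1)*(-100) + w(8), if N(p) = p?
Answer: -604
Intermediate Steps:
w(T) = -11*T² (w(T) = (-11*T)*T = -11*T²)
N(-1)*(-100) + w(8) = -1*(-100) - 11*8² = 100 - 11*64 = 100 - 704 = -604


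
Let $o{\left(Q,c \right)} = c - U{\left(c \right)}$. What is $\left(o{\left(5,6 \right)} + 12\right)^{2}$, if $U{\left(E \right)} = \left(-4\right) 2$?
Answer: $676$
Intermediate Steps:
$U{\left(E \right)} = -8$
$o{\left(Q,c \right)} = 8 + c$ ($o{\left(Q,c \right)} = c - -8 = c + 8 = 8 + c$)
$\left(o{\left(5,6 \right)} + 12\right)^{2} = \left(\left(8 + 6\right) + 12\right)^{2} = \left(14 + 12\right)^{2} = 26^{2} = 676$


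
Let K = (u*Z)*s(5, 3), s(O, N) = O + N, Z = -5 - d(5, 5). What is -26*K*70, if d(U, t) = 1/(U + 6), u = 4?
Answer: 3261440/11 ≈ 2.9649e+5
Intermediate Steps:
d(U, t) = 1/(6 + U)
Z = -56/11 (Z = -5 - 1/(6 + 5) = -5 - 1/11 = -56/11 ≈ -5.0909)
s(O, N) = N + O
K = -1792/11 (K = (4*(-56/11))*(3 + 5) = -224/11*8 = -1792/11 ≈ -162.91)
-26*K*70 = -26*(-1792/11)*70 = (46592/11)*70 = 3261440/11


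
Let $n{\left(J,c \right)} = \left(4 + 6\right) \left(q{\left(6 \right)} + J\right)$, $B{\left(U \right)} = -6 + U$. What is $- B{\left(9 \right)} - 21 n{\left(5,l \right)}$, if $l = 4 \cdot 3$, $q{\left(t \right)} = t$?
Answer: $-2313$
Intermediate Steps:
$l = 12$
$n{\left(J,c \right)} = 60 + 10 J$ ($n{\left(J,c \right)} = \left(4 + 6\right) \left(6 + J\right) = 10 \left(6 + J\right) = 60 + 10 J$)
$- B{\left(9 \right)} - 21 n{\left(5,l \right)} = - (-6 + 9) - 21 \left(60 + 10 \cdot 5\right) = \left(-1\right) 3 - 21 \left(60 + 50\right) = -3 - 2310 = -2313$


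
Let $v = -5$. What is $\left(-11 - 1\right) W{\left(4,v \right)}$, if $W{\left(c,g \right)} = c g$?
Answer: $240$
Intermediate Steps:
$\left(-11 - 1\right) W{\left(4,v \right)} = \left(-11 - 1\right) 4 \left(-5\right) = \left(-12\right) \left(-20\right) = 240$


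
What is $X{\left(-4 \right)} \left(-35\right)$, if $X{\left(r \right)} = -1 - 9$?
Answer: $350$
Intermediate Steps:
$X{\left(r \right)} = -10$ ($X{\left(r \right)} = -1 - 9 = -10$)
$X{\left(-4 \right)} \left(-35\right) = \left(-10\right) \left(-35\right) = 350$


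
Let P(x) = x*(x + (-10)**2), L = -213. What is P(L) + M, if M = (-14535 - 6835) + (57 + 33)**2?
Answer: 10799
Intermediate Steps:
P(x) = x*(100 + x) (P(x) = x*(x + 100) = x*(100 + x))
M = -13270 (M = -21370 + 90**2 = -21370 + 8100 = -13270)
P(L) + M = -213*(100 - 213) - 13270 = -213*(-113) - 13270 = 24069 - 13270 = 10799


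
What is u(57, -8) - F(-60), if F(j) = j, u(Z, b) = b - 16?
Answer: 36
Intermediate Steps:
u(Z, b) = -16 + b
u(57, -8) - F(-60) = (-16 - 8) - 1*(-60) = -24 + 60 = 36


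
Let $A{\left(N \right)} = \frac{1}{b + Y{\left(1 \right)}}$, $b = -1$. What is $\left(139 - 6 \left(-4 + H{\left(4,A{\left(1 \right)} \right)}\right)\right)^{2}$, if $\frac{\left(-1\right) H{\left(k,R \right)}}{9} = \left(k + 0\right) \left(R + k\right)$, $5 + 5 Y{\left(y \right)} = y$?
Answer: $822649$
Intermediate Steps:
$Y{\left(y \right)} = -1 + \frac{y}{5}$
$A{\left(N \right)} = - \frac{5}{9}$ ($A{\left(N \right)} = \frac{1}{-1 + \left(-1 + \frac{1}{5} \cdot 1\right)} = \frac{1}{-1 + \left(-1 + \frac{1}{5}\right)} = \frac{1}{-1 - \frac{4}{5}} = \frac{1}{- \frac{9}{5}} = - \frac{5}{9}$)
$H{\left(k,R \right)} = - 9 k \left(R + k\right)$ ($H{\left(k,R \right)} = - 9 \left(k + 0\right) \left(R + k\right) = - 9 k \left(R + k\right)$)
$\left(139 - 6 \left(-4 + H{\left(4,A{\left(1 \right)} \right)}\right)\right)^{2} = \left(139 - 6 \left(-4 - 36 \left(- \frac{5}{9} + 4\right)\right)\right)^{2} = \left(139 - 6 \left(-4 - 36 \cdot \frac{31}{9}\right)\right)^{2} = \left(139 - 6 \left(-4 - 124\right)\right)^{2} = \left(139 - -768\right)^{2} = \left(139 + 768\right)^{2} = 907^{2} = 822649$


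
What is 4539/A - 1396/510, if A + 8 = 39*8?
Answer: 945253/77520 ≈ 12.194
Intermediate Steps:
A = 304 (A = -8 + 39*8 = -8 + 312 = 304)
4539/A - 1396/510 = 4539/304 - 1396/510 = 4539*(1/304) - 1396*1/510 = 4539/304 - 698/255 = 945253/77520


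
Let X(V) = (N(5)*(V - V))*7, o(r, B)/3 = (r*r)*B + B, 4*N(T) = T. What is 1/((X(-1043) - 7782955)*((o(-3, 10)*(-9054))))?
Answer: 1/21140062371000 ≈ 4.7304e-14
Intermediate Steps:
N(T) = T/4
o(r, B) = 3*B + 3*B*r**2 (o(r, B) = 3*((r*r)*B + B) = 3*(r**2*B + B) = 3*(B*r**2 + B) = 3*(B + B*r**2) = 3*B + 3*B*r**2)
X(V) = 0 (X(V) = (((1/4)*5)*(V - V))*7 = ((5/4)*0)*7 = 0*7 = 0)
1/((X(-1043) - 7782955)*((o(-3, 10)*(-9054)))) = 1/((0 - 7782955)*(((3*10*(1 + (-3)**2))*(-9054)))) = 1/((-7782955)*(((3*10*(1 + 9))*(-9054)))) = -1/(7782955*((3*10*10)*(-9054))) = -1/(7782955*(300*(-9054))) = -1/7782955/(-2716200) = -1/7782955*(-1/2716200) = 1/21140062371000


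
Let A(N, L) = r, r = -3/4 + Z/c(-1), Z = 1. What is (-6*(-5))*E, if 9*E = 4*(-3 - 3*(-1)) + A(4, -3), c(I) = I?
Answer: -35/6 ≈ -5.8333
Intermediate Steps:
r = -7/4 (r = -3/4 + 1/(-1) = -3*¼ + 1*(-1) = -¾ - 1 = -7/4 ≈ -1.7500)
A(N, L) = -7/4
E = -7/36 (E = (4*(-3 - 3*(-1)) - 7/4)/9 = (4*(-3 + 3) - 7/4)/9 = (4*0 - 7/4)/9 = (0 - 7/4)/9 = (⅑)*(-7/4) = -7/36 ≈ -0.19444)
(-6*(-5))*E = -6*(-5)*(-7/36) = 30*(-7/36) = -35/6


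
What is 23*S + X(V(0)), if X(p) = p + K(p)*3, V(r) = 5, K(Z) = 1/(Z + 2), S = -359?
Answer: -57761/7 ≈ -8251.6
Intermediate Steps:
K(Z) = 1/(2 + Z)
X(p) = p + 3/(2 + p)
23*S + X(V(0)) = 23*(-359) + (3 + 5*(2 + 5))/(2 + 5) = -8257 + (3 + 5*7)/7 = -8257 + (3 + 35)/7 = -8257 + (⅐)*38 = -8257 + 38/7 = -57761/7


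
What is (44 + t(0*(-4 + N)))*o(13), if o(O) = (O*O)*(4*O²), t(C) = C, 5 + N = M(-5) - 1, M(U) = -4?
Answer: 5026736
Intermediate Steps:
N = -10 (N = -5 + (-4 - 1) = -5 - 5 = -10)
o(O) = 4*O⁴ (o(O) = O²*(4*O²) = 4*O⁴)
(44 + t(0*(-4 + N)))*o(13) = (44 + 0*(-4 - 10))*(4*13⁴) = (44 + 0*(-14))*(4*28561) = (44 + 0)*114244 = 44*114244 = 5026736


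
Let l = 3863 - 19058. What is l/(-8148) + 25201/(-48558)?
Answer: 88750177/65941764 ≈ 1.3459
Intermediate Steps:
l = -15195
l/(-8148) + 25201/(-48558) = -15195/(-8148) + 25201/(-48558) = -15195*(-1/8148) + 25201*(-1/48558) = 5065/2716 - 25201/48558 = 88750177/65941764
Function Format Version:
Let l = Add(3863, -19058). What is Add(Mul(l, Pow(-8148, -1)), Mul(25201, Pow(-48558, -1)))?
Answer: Rational(88750177, 65941764) ≈ 1.3459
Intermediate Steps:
l = -15195
Add(Mul(l, Pow(-8148, -1)), Mul(25201, Pow(-48558, -1))) = Add(Mul(-15195, Pow(-8148, -1)), Mul(25201, Pow(-48558, -1))) = Add(Mul(-15195, Rational(-1, 8148)), Mul(25201, Rational(-1, 48558))) = Add(Rational(5065, 2716), Rational(-25201, 48558)) = Rational(88750177, 65941764)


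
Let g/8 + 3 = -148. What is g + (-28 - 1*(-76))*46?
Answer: 1000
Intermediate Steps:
g = -1208 (g = -24 + 8*(-148) = -24 - 1184 = -1208)
g + (-28 - 1*(-76))*46 = -1208 + (-28 - 1*(-76))*46 = -1208 + (-28 + 76)*46 = -1208 + 48*46 = -1208 + 2208 = 1000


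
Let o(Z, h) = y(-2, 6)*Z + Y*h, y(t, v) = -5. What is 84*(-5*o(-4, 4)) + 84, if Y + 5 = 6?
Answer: -9996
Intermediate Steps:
Y = 1 (Y = -5 + 6 = 1)
o(Z, h) = h - 5*Z (o(Z, h) = -5*Z + 1*h = -5*Z + h = h - 5*Z)
84*(-5*o(-4, 4)) + 84 = 84*(-5*(4 - 5*(-4))) + 84 = 84*(-5*(4 + 20)) + 84 = 84*(-5*24) + 84 = 84*(-120) + 84 = -10080 + 84 = -9996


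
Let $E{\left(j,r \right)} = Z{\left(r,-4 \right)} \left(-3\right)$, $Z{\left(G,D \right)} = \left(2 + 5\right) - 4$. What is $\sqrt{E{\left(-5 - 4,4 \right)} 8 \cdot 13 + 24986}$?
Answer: $5 \sqrt{962} \approx 155.08$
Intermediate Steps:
$Z{\left(G,D \right)} = 3$ ($Z{\left(G,D \right)} = 7 - 4 = 3$)
$E{\left(j,r \right)} = -9$ ($E{\left(j,r \right)} = 3 \left(-3\right) = -9$)
$\sqrt{E{\left(-5 - 4,4 \right)} 8 \cdot 13 + 24986} = \sqrt{\left(-9\right) 8 \cdot 13 + 24986} = \sqrt{\left(-72\right) 13 + 24986} = \sqrt{-936 + 24986} = \sqrt{24050} = 5 \sqrt{962}$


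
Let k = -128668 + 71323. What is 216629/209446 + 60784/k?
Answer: -308375659/12010680870 ≈ -0.025675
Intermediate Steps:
k = -57345
216629/209446 + 60784/k = 216629/209446 + 60784/(-57345) = 216629*(1/209446) + 60784*(-1/57345) = 216629/209446 - 60784/57345 = -308375659/12010680870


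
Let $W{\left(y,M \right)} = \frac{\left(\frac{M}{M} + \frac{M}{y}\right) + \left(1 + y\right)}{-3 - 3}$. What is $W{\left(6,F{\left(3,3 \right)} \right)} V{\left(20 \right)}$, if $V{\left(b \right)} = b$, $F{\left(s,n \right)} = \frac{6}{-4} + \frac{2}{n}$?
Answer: $- \frac{1415}{54} \approx -26.204$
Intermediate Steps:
$F{\left(s,n \right)} = - \frac{3}{2} + \frac{2}{n}$ ($F{\left(s,n \right)} = 6 \left(- \frac{1}{4}\right) + \frac{2}{n} = - \frac{3}{2} + \frac{2}{n}$)
$W{\left(y,M \right)} = - \frac{1}{3} - \frac{y}{6} - \frac{M}{6 y}$ ($W{\left(y,M \right)} = \frac{\left(1 + \frac{M}{y}\right) + \left(1 + y\right)}{-6} = \left(2 + y + \frac{M}{y}\right) \left(- \frac{1}{6}\right) = - \frac{1}{3} - \frac{y}{6} - \frac{M}{6 y}$)
$W{\left(6,F{\left(3,3 \right)} \right)} V{\left(20 \right)} = \frac{- (- \frac{3}{2} + \frac{2}{3}) - 6 \left(2 + 6\right)}{6 \cdot 6} \cdot 20 = \frac{1}{6} \cdot \frac{1}{6} \left(- (- \frac{3}{2} + 2 \cdot \frac{1}{3}) - 6 \cdot 8\right) 20 = \frac{1}{6} \cdot \frac{1}{6} \left(- (- \frac{3}{2} + \frac{2}{3}) - 48\right) 20 = \frac{1}{6} \cdot \frac{1}{6} \left(\left(-1\right) \left(- \frac{5}{6}\right) - 48\right) 20 = \frac{1}{6} \cdot \frac{1}{6} \left(\frac{5}{6} - 48\right) 20 = \frac{1}{6} \cdot \frac{1}{6} \left(- \frac{283}{6}\right) 20 = \left(- \frac{283}{216}\right) 20 = - \frac{1415}{54}$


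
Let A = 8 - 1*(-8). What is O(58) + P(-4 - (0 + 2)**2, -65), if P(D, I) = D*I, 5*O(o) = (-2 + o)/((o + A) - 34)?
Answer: 13007/25 ≈ 520.28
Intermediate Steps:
A = 16 (A = 8 + 8 = 16)
O(o) = (-2 + o)/(5*(-18 + o)) (O(o) = ((-2 + o)/((o + 16) - 34))/5 = ((-2 + o)/((16 + o) - 34))/5 = ((-2 + o)/(-18 + o))/5 = (-2 + o)/(5*(-18 + o)))
O(58) + P(-4 - (0 + 2)**2, -65) = (-2 + 58)/(5*(-18 + 58)) + (-4 - (0 + 2)**2)*(-65) = (1/5)*56/40 + (-4 - 1*2**2)*(-65) = (1/5)*(1/40)*56 + (-4 - 1*4)*(-65) = 7/25 + (-4 - 4)*(-65) = 7/25 - 8*(-65) = 7/25 + 520 = 13007/25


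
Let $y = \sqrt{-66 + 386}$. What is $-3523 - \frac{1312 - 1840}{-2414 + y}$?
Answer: $- \frac{5132515835}{1456769} - \frac{1056 \sqrt{5}}{1456769} \approx -3523.2$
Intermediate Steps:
$y = 8 \sqrt{5}$ ($y = \sqrt{320} = 8 \sqrt{5} \approx 17.889$)
$-3523 - \frac{1312 - 1840}{-2414 + y} = -3523 - \frac{1312 - 1840}{-2414 + 8 \sqrt{5}} = -3523 - - \frac{528}{-2414 + 8 \sqrt{5}} = -3523 + \frac{528}{-2414 + 8 \sqrt{5}}$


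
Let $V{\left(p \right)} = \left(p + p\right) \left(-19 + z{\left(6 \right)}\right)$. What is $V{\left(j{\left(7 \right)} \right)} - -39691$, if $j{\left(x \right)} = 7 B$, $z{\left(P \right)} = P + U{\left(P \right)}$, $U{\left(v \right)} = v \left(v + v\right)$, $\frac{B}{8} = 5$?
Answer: $72731$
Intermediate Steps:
$B = 40$ ($B = 8 \cdot 5 = 40$)
$U{\left(v \right)} = 2 v^{2}$ ($U{\left(v \right)} = v 2 v = 2 v^{2}$)
$z{\left(P \right)} = P + 2 P^{2}$
$j{\left(x \right)} = 280$ ($j{\left(x \right)} = 7 \cdot 40 = 280$)
$V{\left(p \right)} = 118 p$ ($V{\left(p \right)} = \left(p + p\right) \left(-19 + 6 \left(1 + 2 \cdot 6\right)\right) = 2 p \left(-19 + 6 \left(1 + 12\right)\right) = 2 p \left(-19 + 6 \cdot 13\right) = 2 p \left(-19 + 78\right) = 2 p 59 = 118 p$)
$V{\left(j{\left(7 \right)} \right)} - -39691 = 118 \cdot 280 - -39691 = 33040 + 39691 = 72731$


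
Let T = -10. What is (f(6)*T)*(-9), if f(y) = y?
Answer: 540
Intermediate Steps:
(f(6)*T)*(-9) = (6*(-10))*(-9) = -60*(-9) = 540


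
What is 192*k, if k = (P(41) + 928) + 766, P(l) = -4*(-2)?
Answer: 326784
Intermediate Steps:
P(l) = 8
k = 1702 (k = (8 + 928) + 766 = 936 + 766 = 1702)
192*k = 192*1702 = 326784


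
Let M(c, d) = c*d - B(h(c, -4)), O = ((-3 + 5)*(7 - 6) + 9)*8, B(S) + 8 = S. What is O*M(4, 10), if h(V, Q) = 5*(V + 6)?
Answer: -176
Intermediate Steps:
h(V, Q) = 30 + 5*V (h(V, Q) = 5*(6 + V) = 30 + 5*V)
B(S) = -8 + S
O = 88 (O = (2*1 + 9)*8 = (2 + 9)*8 = 11*8 = 88)
M(c, d) = -22 - 5*c + c*d (M(c, d) = c*d - (-8 + (30 + 5*c)) = c*d - (22 + 5*c) = c*d + (-22 - 5*c) = -22 - 5*c + c*d)
O*M(4, 10) = 88*(-22 - 5*4 + 4*10) = 88*(-22 - 20 + 40) = 88*(-2) = -176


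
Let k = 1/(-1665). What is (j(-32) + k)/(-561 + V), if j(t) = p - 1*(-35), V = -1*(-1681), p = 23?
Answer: 96569/1864800 ≈ 0.051785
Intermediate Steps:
V = 1681
j(t) = 58 (j(t) = 23 - 1*(-35) = 23 + 35 = 58)
k = -1/1665 ≈ -0.00060060
(j(-32) + k)/(-561 + V) = (58 - 1/1665)/(-561 + 1681) = (96569/1665)/1120 = (96569/1665)*(1/1120) = 96569/1864800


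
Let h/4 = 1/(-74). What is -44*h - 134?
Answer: -4870/37 ≈ -131.62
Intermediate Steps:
h = -2/37 (h = 4/(-74) = 4*(-1/74) = -2/37 ≈ -0.054054)
-44*h - 134 = -44*(-2/37) - 134 = 88/37 - 134 = -4870/37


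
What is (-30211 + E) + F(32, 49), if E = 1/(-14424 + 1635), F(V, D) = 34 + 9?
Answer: -385818553/12789 ≈ -30168.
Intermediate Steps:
F(V, D) = 43
E = -1/12789 (E = 1/(-12789) = -1/12789 ≈ -7.8192e-5)
(-30211 + E) + F(32, 49) = (-30211 - 1/12789) + 43 = -386368480/12789 + 43 = -385818553/12789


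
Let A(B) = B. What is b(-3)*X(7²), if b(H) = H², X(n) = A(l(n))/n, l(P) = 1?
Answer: 9/49 ≈ 0.18367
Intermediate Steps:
X(n) = 1/n
b(-3)*X(7²) = (-3)²/(7²) = 9/49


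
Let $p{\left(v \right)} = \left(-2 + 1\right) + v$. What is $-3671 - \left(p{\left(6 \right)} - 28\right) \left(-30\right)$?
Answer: $-4361$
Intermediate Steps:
$p{\left(v \right)} = -1 + v$
$-3671 - \left(p{\left(6 \right)} - 28\right) \left(-30\right) = -3671 - \left(\left(-1 + 6\right) - 28\right) \left(-30\right) = -3671 - \left(5 - 28\right) \left(-30\right) = -3671 - \left(-23\right) \left(-30\right) = -3671 - 690 = -4361$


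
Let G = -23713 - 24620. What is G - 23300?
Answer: -71633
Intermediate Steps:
G = -48333
G - 23300 = -48333 - 23300 = -71633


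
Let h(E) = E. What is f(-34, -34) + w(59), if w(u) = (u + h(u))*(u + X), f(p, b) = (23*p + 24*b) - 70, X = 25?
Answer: 8244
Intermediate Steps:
f(p, b) = -70 + 23*p + 24*b
w(u) = 2*u*(25 + u) (w(u) = (u + u)*(u + 25) = (2*u)*(25 + u) = 2*u*(25 + u))
f(-34, -34) + w(59) = (-70 + 23*(-34) + 24*(-34)) + 2*59*(25 + 59) = (-70 - 782 - 816) + 2*59*84 = -1668 + 9912 = 8244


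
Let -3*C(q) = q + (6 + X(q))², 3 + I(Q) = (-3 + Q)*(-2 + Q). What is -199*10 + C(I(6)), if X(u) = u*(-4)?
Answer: -2293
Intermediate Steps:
X(u) = -4*u
I(Q) = -3 + (-3 + Q)*(-2 + Q)
C(q) = -q/3 - (6 - 4*q)²/3 (C(q) = -(q + (6 - 4*q)²)/3 = -q/3 - (6 - 4*q)²/3)
-199*10 + C(I(6)) = -199*10 + (-12 - 16*(3 + 6² - 5*6)²/3 + 47*(3 + 6² - 5*6)/3) = -1990 + (-12 - 16*(3 + 36 - 30)²/3 + 47*(3 + 36 - 30)/3) = -1990 + (-12 - 16/3*9² + (47/3)*9) = -1990 + (-12 - 16/3*81 + 141) = -1990 + (-12 - 432 + 141) = -1990 - 303 = -2293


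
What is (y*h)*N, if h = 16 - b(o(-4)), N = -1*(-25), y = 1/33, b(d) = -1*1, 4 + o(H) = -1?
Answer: 425/33 ≈ 12.879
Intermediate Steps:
o(H) = -5 (o(H) = -4 - 1 = -5)
b(d) = -1
y = 1/33 ≈ 0.030303
N = 25
h = 17 (h = 16 - 1*(-1) = 16 + 1 = 17)
(y*h)*N = ((1/33)*17)*25 = (17/33)*25 = 425/33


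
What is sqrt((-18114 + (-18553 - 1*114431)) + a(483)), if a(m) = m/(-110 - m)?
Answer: 3*I*sqrt(5903749669)/593 ≈ 388.71*I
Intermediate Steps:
sqrt((-18114 + (-18553 - 1*114431)) + a(483)) = sqrt((-18114 + (-18553 - 1*114431)) - 1*483/(110 + 483)) = sqrt((-18114 + (-18553 - 114431)) - 1*483/593) = sqrt((-18114 - 132984) - 1*483*1/593) = sqrt(-151098 - 483/593) = sqrt(-89601597/593) = 3*I*sqrt(5903749669)/593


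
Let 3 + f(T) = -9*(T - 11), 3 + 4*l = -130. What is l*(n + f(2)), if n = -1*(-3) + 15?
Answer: -3192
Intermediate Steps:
l = -133/4 (l = -¾ + (¼)*(-130) = -¾ - 65/2 = -133/4 ≈ -33.250)
n = 18 (n = 3 + 15 = 18)
f(T) = 96 - 9*T (f(T) = -3 - 9*(T - 11) = -3 - 9*(-11 + T) = -3 + (99 - 9*T) = 96 - 9*T)
l*(n + f(2)) = -133*(18 + (96 - 9*2))/4 = -133*(18 + (96 - 18))/4 = -133*(18 + 78)/4 = -133/4*96 = -3192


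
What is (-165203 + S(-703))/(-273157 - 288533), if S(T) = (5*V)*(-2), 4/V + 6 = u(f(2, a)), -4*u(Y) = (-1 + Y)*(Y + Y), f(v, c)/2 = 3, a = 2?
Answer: 3469223/11795490 ≈ 0.29411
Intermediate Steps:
f(v, c) = 6 (f(v, c) = 2*3 = 6)
u(Y) = -Y*(-1 + Y)/2 (u(Y) = -(-1 + Y)*(Y + Y)/4 = -(-1 + Y)*2*Y/4 = -Y*(-1 + Y)/2)
V = -4/21 (V = 4/(-6 + (½)*6*(1 - 1*6)) = 4/(-6 + (½)*6*(1 - 6)) = 4/(-6 + (½)*6*(-5)) = 4/(-6 - 15) = 4/(-21) = 4*(-1/21) = -4/21 ≈ -0.19048)
S(T) = 40/21 (S(T) = (5*(-4/21))*(-2) = -20/21*(-2) = 40/21)
(-165203 + S(-703))/(-273157 - 288533) = (-165203 + 40/21)/(-273157 - 288533) = -3469223/21/(-561690) = -3469223/21*(-1/561690) = 3469223/11795490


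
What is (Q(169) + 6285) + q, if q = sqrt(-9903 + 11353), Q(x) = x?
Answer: 6454 + 5*sqrt(58) ≈ 6492.1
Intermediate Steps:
q = 5*sqrt(58) (q = sqrt(1450) = 5*sqrt(58) ≈ 38.079)
(Q(169) + 6285) + q = (169 + 6285) + 5*sqrt(58) = 6454 + 5*sqrt(58)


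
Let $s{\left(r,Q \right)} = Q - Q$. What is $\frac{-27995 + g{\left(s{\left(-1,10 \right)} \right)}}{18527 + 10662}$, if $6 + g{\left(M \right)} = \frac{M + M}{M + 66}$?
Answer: $- \frac{28001}{29189} \approx -0.9593$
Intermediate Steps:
$s{\left(r,Q \right)} = 0$
$g{\left(M \right)} = -6 + \frac{2 M}{66 + M}$ ($g{\left(M \right)} = -6 + \frac{M + M}{M + 66} = -6 + \frac{2 M}{66 + M}$)
$\frac{-27995 + g{\left(s{\left(-1,10 \right)} \right)}}{18527 + 10662} = \frac{-27995 + \frac{4 \left(-99 - 0\right)}{66 + 0}}{18527 + 10662} = \frac{-27995 + \frac{4 \left(-99 + 0\right)}{66}}{29189} = \left(-27995 + 4 \cdot \frac{1}{66} \left(-99\right)\right) \frac{1}{29189} = \left(-27995 - 6\right) \frac{1}{29189} = \left(-28001\right) \frac{1}{29189} = - \frac{28001}{29189}$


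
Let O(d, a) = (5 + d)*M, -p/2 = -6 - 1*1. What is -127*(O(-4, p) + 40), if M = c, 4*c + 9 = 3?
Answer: -9779/2 ≈ -4889.5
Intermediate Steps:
c = -3/2 (c = -9/4 + (¼)*3 = -9/4 + ¾ = -3/2 ≈ -1.5000)
p = 14 (p = -2*(-6 - 1*1) = -2*(-6 - 1) = -2*(-7) = 14)
M = -3/2 ≈ -1.5000
O(d, a) = -15/2 - 3*d/2 (O(d, a) = (5 + d)*(-3/2) = -15/2 - 3*d/2)
-127*(O(-4, p) + 40) = -127*((-15/2 - 3/2*(-4)) + 40) = -127*((-15/2 + 6) + 40) = -127*(-3/2 + 40) = -127*77/2 = -9779/2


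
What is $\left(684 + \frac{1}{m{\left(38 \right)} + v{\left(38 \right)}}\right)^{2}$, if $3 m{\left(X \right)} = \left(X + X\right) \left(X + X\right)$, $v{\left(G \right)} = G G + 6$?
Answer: $\frac{47972066358969}{102535876} \approx 4.6786 \cdot 10^{5}$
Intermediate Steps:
$v{\left(G \right)} = 6 + G^{2}$ ($v{\left(G \right)} = G^{2} + 6 = 6 + G^{2}$)
$m{\left(X \right)} = \frac{4 X^{2}}{3}$ ($m{\left(X \right)} = \frac{\left(X + X\right) \left(X + X\right)}{3} = \frac{2 X 2 X}{3} = \frac{4 X^{2}}{3}$)
$\left(684 + \frac{1}{m{\left(38 \right)} + v{\left(38 \right)}}\right)^{2} = \left(684 + \frac{1}{\frac{4 \cdot 38^{2}}{3} + \left(6 + 38^{2}\right)}\right)^{2} = \left(684 + \frac{1}{\frac{4}{3} \cdot 1444 + \left(6 + 1444\right)}\right)^{2} = \left(684 + \frac{1}{\frac{5776}{3} + 1450}\right)^{2} = \left(684 + \frac{1}{\frac{10126}{3}}\right)^{2} = \left(684 + \frac{3}{10126}\right)^{2} = \left(\frac{6926187}{10126}\right)^{2} = \frac{47972066358969}{102535876}$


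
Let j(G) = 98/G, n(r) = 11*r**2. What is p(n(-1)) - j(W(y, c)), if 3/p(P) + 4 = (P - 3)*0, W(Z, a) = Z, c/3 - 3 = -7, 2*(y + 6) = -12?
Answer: 89/12 ≈ 7.4167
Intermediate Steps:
y = -12 (y = -6 + (1/2)*(-12) = -6 - 6 = -12)
c = -12 (c = 9 + 3*(-7) = 9 - 21 = -12)
p(P) = -3/4 (p(P) = 3/(-4 + (P - 3)*0) = 3/(-4 + (-3 + P)*0) = 3/(-4 + 0) = 3/(-4) = 3*(-1/4) = -3/4)
p(n(-1)) - j(W(y, c)) = -3/4 - 98/(-12) = -3/4 - 98*(-1)/12 = -3/4 - 1*(-49/6) = -3/4 + 49/6 = 89/12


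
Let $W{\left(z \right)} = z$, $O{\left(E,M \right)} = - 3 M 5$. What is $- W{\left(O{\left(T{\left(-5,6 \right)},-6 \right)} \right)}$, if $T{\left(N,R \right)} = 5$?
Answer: $-90$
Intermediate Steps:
$O{\left(E,M \right)} = - 15 M$
$- W{\left(O{\left(T{\left(-5,6 \right)},-6 \right)} \right)} = - \left(-15\right) \left(-6\right) = \left(-1\right) 90 = -90$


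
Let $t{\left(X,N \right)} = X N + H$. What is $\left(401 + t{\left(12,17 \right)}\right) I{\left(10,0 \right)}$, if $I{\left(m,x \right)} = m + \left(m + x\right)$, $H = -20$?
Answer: $11700$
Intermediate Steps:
$I{\left(m,x \right)} = x + 2 m$
$t{\left(X,N \right)} = -20 + N X$ ($t{\left(X,N \right)} = X N - 20 = N X - 20 = -20 + N X$)
$\left(401 + t{\left(12,17 \right)}\right) I{\left(10,0 \right)} = \left(401 + \left(-20 + 17 \cdot 12\right)\right) \left(0 + 2 \cdot 10\right) = \left(401 + \left(-20 + 204\right)\right) \left(0 + 20\right) = \left(401 + 184\right) 20 = 585 \cdot 20 = 11700$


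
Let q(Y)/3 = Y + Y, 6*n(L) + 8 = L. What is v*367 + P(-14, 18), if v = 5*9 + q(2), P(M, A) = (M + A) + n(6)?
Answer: 62768/3 ≈ 20923.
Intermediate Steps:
n(L) = -4/3 + L/6
q(Y) = 6*Y (q(Y) = 3*(Y + Y) = 3*(2*Y) = 6*Y)
P(M, A) = -1/3 + A + M (P(M, A) = (M + A) + (-4/3 + (1/6)*6) = (A + M) + (-4/3 + 1) = (A + M) - 1/3 = -1/3 + A + M)
v = 57 (v = 5*9 + 6*2 = 45 + 12 = 57)
v*367 + P(-14, 18) = 57*367 + (-1/3 + 18 - 14) = 20919 + 11/3 = 62768/3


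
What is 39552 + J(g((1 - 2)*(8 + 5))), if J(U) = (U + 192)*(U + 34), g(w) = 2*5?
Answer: 48440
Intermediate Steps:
g(w) = 10
J(U) = (34 + U)*(192 + U) (J(U) = (192 + U)*(34 + U) = (34 + U)*(192 + U))
39552 + J(g((1 - 2)*(8 + 5))) = 39552 + (6528 + 10² + 226*10) = 39552 + (6528 + 100 + 2260) = 39552 + 8888 = 48440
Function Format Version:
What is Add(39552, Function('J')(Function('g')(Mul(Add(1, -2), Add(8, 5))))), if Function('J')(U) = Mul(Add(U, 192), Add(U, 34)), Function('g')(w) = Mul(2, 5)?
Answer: 48440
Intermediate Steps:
Function('g')(w) = 10
Function('J')(U) = Mul(Add(34, U), Add(192, U)) (Function('J')(U) = Mul(Add(192, U), Add(34, U)) = Mul(Add(34, U), Add(192, U)))
Add(39552, Function('J')(Function('g')(Mul(Add(1, -2), Add(8, 5))))) = Add(39552, Add(6528, Pow(10, 2), Mul(226, 10))) = Add(39552, Add(6528, 100, 2260)) = Add(39552, 8888) = 48440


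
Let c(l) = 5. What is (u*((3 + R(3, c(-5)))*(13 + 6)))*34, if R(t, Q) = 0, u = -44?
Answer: -85272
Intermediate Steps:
(u*((3 + R(3, c(-5)))*(13 + 6)))*34 = -44*(3 + 0)*(13 + 6)*34 = -132*19*34 = -44*57*34 = -2508*34 = -85272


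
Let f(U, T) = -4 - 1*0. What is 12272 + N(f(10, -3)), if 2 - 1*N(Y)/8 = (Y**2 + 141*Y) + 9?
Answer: 16600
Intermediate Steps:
f(U, T) = -4 (f(U, T) = -4 + 0 = -4)
N(Y) = -56 - 1128*Y - 8*Y**2 (N(Y) = 16 - 8*((Y**2 + 141*Y) + 9) = 16 - 8*(9 + Y**2 + 141*Y) = 16 + (-72 - 1128*Y - 8*Y**2) = -56 - 1128*Y - 8*Y**2)
12272 + N(f(10, -3)) = 12272 + (-56 - 1128*(-4) - 8*(-4)**2) = 12272 + (-56 + 4512 - 8*16) = 12272 + (-56 + 4512 - 128) = 12272 + 4328 = 16600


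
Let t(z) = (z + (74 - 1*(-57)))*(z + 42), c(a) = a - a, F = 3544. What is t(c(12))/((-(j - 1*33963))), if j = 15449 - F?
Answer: 2751/11029 ≈ 0.24943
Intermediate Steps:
c(a) = 0
t(z) = (42 + z)*(131 + z) (t(z) = (z + (74 + 57))*(42 + z) = (z + 131)*(42 + z) = (131 + z)*(42 + z) = (42 + z)*(131 + z))
j = 11905 (j = 15449 - 1*3544 = 15449 - 3544 = 11905)
t(c(12))/((-(j - 1*33963))) = (5502 + 0² + 173*0)/((-(11905 - 1*33963))) = (5502 + 0 + 0)/((-(11905 - 33963))) = 5502/((-1*(-22058))) = 5502/22058 = 5502*(1/22058) = 2751/11029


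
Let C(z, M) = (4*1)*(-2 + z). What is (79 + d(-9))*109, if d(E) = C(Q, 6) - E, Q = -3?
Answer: 7412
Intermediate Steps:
C(z, M) = -8 + 4*z (C(z, M) = 4*(-2 + z) = -8 + 4*z)
d(E) = -20 - E (d(E) = (-8 + 4*(-3)) - E = (-8 - 12) - E = -20 - E)
(79 + d(-9))*109 = (79 + (-20 - 1*(-9)))*109 = (79 + (-20 + 9))*109 = (79 - 11)*109 = 68*109 = 7412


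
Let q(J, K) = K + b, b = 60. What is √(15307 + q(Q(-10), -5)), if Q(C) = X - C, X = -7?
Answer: √15362 ≈ 123.94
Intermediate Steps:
Q(C) = -7 - C
q(J, K) = 60 + K (q(J, K) = K + 60 = 60 + K)
√(15307 + q(Q(-10), -5)) = √(15307 + (60 - 5)) = √(15307 + 55) = √15362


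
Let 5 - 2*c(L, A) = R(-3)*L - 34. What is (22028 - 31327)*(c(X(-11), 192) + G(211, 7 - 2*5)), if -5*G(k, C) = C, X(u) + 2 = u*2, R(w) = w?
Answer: 1478541/10 ≈ 1.4785e+5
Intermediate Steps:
X(u) = -2 + 2*u (X(u) = -2 + u*2 = -2 + 2*u)
c(L, A) = 39/2 + 3*L/2 (c(L, A) = 5/2 - (-3*L - 34)/2 = 5/2 - (-34 - 3*L)/2 = 5/2 + (17 + 3*L/2) = 39/2 + 3*L/2)
G(k, C) = -C/5
(22028 - 31327)*(c(X(-11), 192) + G(211, 7 - 2*5)) = (22028 - 31327)*((39/2 + 3*(-2 + 2*(-11))/2) - (7 - 2*5)/5) = -9299*((39/2 + 3*(-2 - 22)/2) - (7 - 10)/5) = -9299*((39/2 + (3/2)*(-24)) - ⅕*(-3)) = -9299*((39/2 - 36) + ⅗) = -9299*(-33/2 + ⅗) = -9299*(-159/10) = 1478541/10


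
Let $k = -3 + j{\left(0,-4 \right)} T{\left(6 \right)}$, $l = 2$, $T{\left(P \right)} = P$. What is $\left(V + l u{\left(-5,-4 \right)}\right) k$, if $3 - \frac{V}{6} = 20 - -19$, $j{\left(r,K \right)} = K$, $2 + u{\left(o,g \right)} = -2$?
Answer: $6048$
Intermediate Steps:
$u{\left(o,g \right)} = -4$ ($u{\left(o,g \right)} = -2 - 2 = -4$)
$V = -216$ ($V = 18 - 6 \left(20 - -19\right) = 18 - 6 \left(20 + 19\right) = 18 - 234 = -216$)
$k = -27$ ($k = -3 - 24 = -27$)
$\left(V + l u{\left(-5,-4 \right)}\right) k = \left(-216 + 2 \left(-4\right)\right) \left(-27\right) = \left(-216 - 8\right) \left(-27\right) = \left(-224\right) \left(-27\right) = 6048$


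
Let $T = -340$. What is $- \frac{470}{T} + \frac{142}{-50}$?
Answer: $- \frac{1239}{850} \approx -1.4576$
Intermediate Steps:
$- \frac{470}{T} + \frac{142}{-50} = - \frac{470}{-340} + \frac{142}{-50} = \left(-470\right) \left(- \frac{1}{340}\right) + 142 \left(- \frac{1}{50}\right) = \frac{47}{34} - \frac{71}{25} = - \frac{1239}{850}$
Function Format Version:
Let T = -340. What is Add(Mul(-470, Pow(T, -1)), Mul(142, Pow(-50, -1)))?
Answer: Rational(-1239, 850) ≈ -1.4576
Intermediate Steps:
Add(Mul(-470, Pow(T, -1)), Mul(142, Pow(-50, -1))) = Add(Mul(-470, Pow(-340, -1)), Mul(142, Pow(-50, -1))) = Add(Mul(-470, Rational(-1, 340)), Mul(142, Rational(-1, 50))) = Add(Rational(47, 34), Rational(-71, 25)) = Rational(-1239, 850)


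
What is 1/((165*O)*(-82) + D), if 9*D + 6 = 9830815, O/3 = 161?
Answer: -9/48984101 ≈ -1.8373e-7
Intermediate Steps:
O = 483 (O = 3*161 = 483)
D = 9830809/9 (D = -⅔ + (⅑)*9830815 = -⅔ + 9830815/9 = 9830809/9 ≈ 1.0923e+6)
1/((165*O)*(-82) + D) = 1/((165*483)*(-82) + 9830809/9) = 1/(79695*(-82) + 9830809/9) = 1/(-6534990 + 9830809/9) = 1/(-48984101/9) = -9/48984101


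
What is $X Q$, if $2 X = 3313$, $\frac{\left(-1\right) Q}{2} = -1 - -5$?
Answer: $-13252$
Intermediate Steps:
$Q = -8$ ($Q = - 2 \left(-1 - -5\right) = - 2 \left(-1 + 5\right) = \left(-2\right) 4 = -8$)
$X = \frac{3313}{2}$ ($X = \frac{1}{2} \cdot 3313 = \frac{3313}{2} \approx 1656.5$)
$X Q = \frac{3313}{2} \left(-8\right) = -13252$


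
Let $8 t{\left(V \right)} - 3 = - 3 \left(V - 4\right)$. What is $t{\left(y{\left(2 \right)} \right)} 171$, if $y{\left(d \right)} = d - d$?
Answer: $\frac{2565}{8} \approx 320.63$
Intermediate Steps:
$y{\left(d \right)} = 0$
$t{\left(V \right)} = \frac{15}{8} - \frac{3 V}{8}$ ($t{\left(V \right)} = \frac{3}{8} + \frac{\left(-3\right) \left(V - 4\right)}{8} = \frac{3}{8} + \frac{\left(-3\right) \left(-4 + V\right)}{8} = \frac{3}{8} + \frac{12 - 3 V}{8} = \frac{3}{8} - \left(- \frac{3}{2} + \frac{3 V}{8}\right) = \frac{15}{8} - \frac{3 V}{8}$)
$t{\left(y{\left(2 \right)} \right)} 171 = \left(\frac{15}{8} - 0\right) 171 = \left(\frac{15}{8} + 0\right) 171 = \frac{15}{8} \cdot 171 = \frac{2565}{8}$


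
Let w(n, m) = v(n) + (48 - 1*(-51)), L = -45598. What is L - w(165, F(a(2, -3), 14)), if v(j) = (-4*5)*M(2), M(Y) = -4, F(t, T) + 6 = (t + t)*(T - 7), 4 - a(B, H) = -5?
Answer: -45777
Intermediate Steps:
a(B, H) = 9 (a(B, H) = 4 - 1*(-5) = 4 + 5 = 9)
F(t, T) = -6 + 2*t*(-7 + T) (F(t, T) = -6 + (t + t)*(T - 7) = -6 + (2*t)*(-7 + T) = -6 + 2*t*(-7 + T))
v(j) = 80 (v(j) = -4*5*(-4) = -20*(-4) = 80)
w(n, m) = 179 (w(n, m) = 80 + (48 - 1*(-51)) = 80 + (48 + 51) = 80 + 99 = 179)
L - w(165, F(a(2, -3), 14)) = -45598 - 1*179 = -45598 - 179 = -45777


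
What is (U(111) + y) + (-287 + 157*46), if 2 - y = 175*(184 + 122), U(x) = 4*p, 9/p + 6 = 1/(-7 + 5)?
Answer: -606041/13 ≈ -46619.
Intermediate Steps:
p = -18/13 (p = 9/(-6 + 1/(-7 + 5)) = 9/(-6 + 1/(-2)) = 9/(-6 - ½) = 9/(-13/2) = 9*(-2/13) = -18/13 ≈ -1.3846)
U(x) = -72/13 (U(x) = 4*(-18/13) = -72/13)
y = -53548 (y = 2 - 175*(184 + 122) = 2 - 175*306 = 2 - 1*53550 = 2 - 53550 = -53548)
(U(111) + y) + (-287 + 157*46) = (-72/13 - 53548) + (-287 + 157*46) = -696196/13 + (-287 + 7222) = -696196/13 + 6935 = -606041/13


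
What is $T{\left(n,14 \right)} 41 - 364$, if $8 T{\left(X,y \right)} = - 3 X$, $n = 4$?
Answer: $- \frac{851}{2} \approx -425.5$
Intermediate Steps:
$T{\left(X,y \right)} = - \frac{3 X}{8}$ ($T{\left(X,y \right)} = \frac{\left(-3\right) X}{8} = - \frac{3 X}{8}$)
$T{\left(n,14 \right)} 41 - 364 = \left(- \frac{3}{8}\right) 4 \cdot 41 - 364 = \left(- \frac{3}{2}\right) 41 - 364 = - \frac{123}{2} - 364 = - \frac{851}{2}$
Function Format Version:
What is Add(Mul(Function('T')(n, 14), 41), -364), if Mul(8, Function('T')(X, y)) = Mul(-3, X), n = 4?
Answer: Rational(-851, 2) ≈ -425.50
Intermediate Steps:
Function('T')(X, y) = Mul(Rational(-3, 8), X) (Function('T')(X, y) = Mul(Rational(1, 8), Mul(-3, X)) = Mul(Rational(-3, 8), X))
Add(Mul(Function('T')(n, 14), 41), -364) = Add(Mul(Mul(Rational(-3, 8), 4), 41), -364) = Add(Mul(Rational(-3, 2), 41), -364) = Add(Rational(-123, 2), -364) = Rational(-851, 2)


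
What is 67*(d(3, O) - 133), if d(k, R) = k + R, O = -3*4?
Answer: -9514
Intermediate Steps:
O = -12
d(k, R) = R + k
67*(d(3, O) - 133) = 67*((-12 + 3) - 133) = 67*(-9 - 133) = 67*(-142) = -9514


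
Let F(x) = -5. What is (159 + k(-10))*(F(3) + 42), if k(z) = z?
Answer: 5513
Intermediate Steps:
(159 + k(-10))*(F(3) + 42) = (159 - 10)*(-5 + 42) = 149*37 = 5513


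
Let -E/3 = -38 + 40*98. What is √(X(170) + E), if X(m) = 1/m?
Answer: I*√336569230/170 ≈ 107.92*I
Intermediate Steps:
E = -11646 (E = -3*(-38 + 40*98) = -3*(-38 + 3920) = -3*3882 = -11646)
√(X(170) + E) = √(1/170 - 11646) = √(-1979819/170) = I*√336569230/170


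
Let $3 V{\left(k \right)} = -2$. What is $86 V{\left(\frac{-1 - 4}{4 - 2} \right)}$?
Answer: $- \frac{172}{3} \approx -57.333$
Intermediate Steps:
$V{\left(k \right)} = - \frac{2}{3}$ ($V{\left(k \right)} = \frac{1}{3} \left(-2\right) = - \frac{2}{3}$)
$86 V{\left(\frac{-1 - 4}{4 - 2} \right)} = 86 \left(- \frac{2}{3}\right) = - \frac{172}{3}$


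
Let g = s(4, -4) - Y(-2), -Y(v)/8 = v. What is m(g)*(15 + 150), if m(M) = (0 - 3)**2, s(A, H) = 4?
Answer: 1485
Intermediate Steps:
Y(v) = -8*v
g = -12 (g = 4 - (-8)*(-2) = 4 - 1*16 = 4 - 16 = -12)
m(M) = 9 (m(M) = (-3)**2 = 9)
m(g)*(15 + 150) = 9*(15 + 150) = 9*165 = 1485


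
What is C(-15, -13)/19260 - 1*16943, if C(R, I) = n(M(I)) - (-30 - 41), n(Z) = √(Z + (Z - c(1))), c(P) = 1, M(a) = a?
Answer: -326322109/19260 + I*√3/6420 ≈ -16943.0 + 0.00026979*I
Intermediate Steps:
n(Z) = √(-1 + 2*Z) (n(Z) = √(Z + (Z - 1*1)) = √(Z + (Z - 1)) = √(Z + (-1 + Z)) = √(-1 + 2*Z))
C(R, I) = 71 + √(-1 + 2*I) (C(R, I) = √(-1 + 2*I) - (-30 - 41) = √(-1 + 2*I) - 1*(-71) = √(-1 + 2*I) + 71 = 71 + √(-1 + 2*I))
C(-15, -13)/19260 - 1*16943 = (71 + √(-1 + 2*(-13)))/19260 - 1*16943 = (71 + √(-1 - 26))*(1/19260) - 16943 = (71 + √(-27))*(1/19260) - 16943 = (71 + 3*I*√3)*(1/19260) - 16943 = (71/19260 + I*√3/6420) - 16943 = -326322109/19260 + I*√3/6420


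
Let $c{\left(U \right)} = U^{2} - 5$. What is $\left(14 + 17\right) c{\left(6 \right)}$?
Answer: $961$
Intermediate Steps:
$c{\left(U \right)} = -5 + U^{2}$
$\left(14 + 17\right) c{\left(6 \right)} = \left(14 + 17\right) \left(-5 + 6^{2}\right) = 31 \left(-5 + 36\right) = 31 \cdot 31 = 961$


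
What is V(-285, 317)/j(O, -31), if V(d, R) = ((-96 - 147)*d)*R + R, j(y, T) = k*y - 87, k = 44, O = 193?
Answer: 21954152/8405 ≈ 2612.0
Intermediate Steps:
j(y, T) = -87 + 44*y (j(y, T) = 44*y - 87 = -87 + 44*y)
V(d, R) = R - 243*R*d (V(d, R) = (-243*d)*R + R = -243*R*d + R = R - 243*R*d)
V(-285, 317)/j(O, -31) = (317*(1 - 243*(-285)))/(-87 + 44*193) = (317*(1 + 69255))/(-87 + 8492) = (317*69256)/8405 = 21954152*(1/8405) = 21954152/8405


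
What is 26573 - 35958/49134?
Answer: 217600304/8189 ≈ 26572.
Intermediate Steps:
26573 - 35958/49134 = 26573 - 1*5993/8189 = 26573 - 5993/8189 = 217600304/8189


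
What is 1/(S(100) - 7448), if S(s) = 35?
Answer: -1/7413 ≈ -0.00013490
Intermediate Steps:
1/(S(100) - 7448) = 1/(35 - 7448) = 1/(-7413) = -1/7413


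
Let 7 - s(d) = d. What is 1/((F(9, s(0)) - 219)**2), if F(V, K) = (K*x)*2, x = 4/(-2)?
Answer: 1/61009 ≈ 1.6391e-5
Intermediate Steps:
s(d) = 7 - d
x = -2 (x = 4*(-1/2) = -2)
F(V, K) = -4*K (F(V, K) = (K*(-2))*2 = -2*K*2 = -4*K)
1/((F(9, s(0)) - 219)**2) = 1/((-4*(7 - 1*0) - 219)**2) = 1/((-4*(7 + 0) - 219)**2) = 1/((-4*7 - 219)**2) = 1/((-28 - 219)**2) = 1/((-247)**2) = 1/61009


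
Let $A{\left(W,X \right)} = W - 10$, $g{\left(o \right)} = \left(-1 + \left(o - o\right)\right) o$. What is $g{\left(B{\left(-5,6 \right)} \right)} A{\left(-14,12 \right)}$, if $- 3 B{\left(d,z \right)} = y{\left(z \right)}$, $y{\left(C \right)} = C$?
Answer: $-48$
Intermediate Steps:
$B{\left(d,z \right)} = - \frac{z}{3}$
$g{\left(o \right)} = - o$ ($g{\left(o \right)} = \left(-1 + 0\right) o = - o$)
$A{\left(W,X \right)} = -10 + W$ ($A{\left(W,X \right)} = W - 10 = -10 + W$)
$g{\left(B{\left(-5,6 \right)} \right)} A{\left(-14,12 \right)} = - \frac{\left(-1\right) 6}{3} \left(-10 - 14\right) = \left(-1\right) \left(-2\right) \left(-24\right) = 2 \left(-24\right) = -48$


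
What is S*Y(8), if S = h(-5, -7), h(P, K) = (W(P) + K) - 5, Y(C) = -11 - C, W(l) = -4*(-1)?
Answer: 152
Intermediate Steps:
W(l) = 4
h(P, K) = -1 + K (h(P, K) = (4 + K) - 5 = -1 + K)
S = -8 (S = -1 - 7 = -8)
S*Y(8) = -8*(-11 - 1*8) = -8*(-11 - 8) = -8*(-19) = 152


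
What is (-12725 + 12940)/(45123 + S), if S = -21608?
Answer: 43/4703 ≈ 0.0091431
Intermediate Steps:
(-12725 + 12940)/(45123 + S) = (-12725 + 12940)/(45123 - 21608) = 215/23515 = 215*(1/23515) = 43/4703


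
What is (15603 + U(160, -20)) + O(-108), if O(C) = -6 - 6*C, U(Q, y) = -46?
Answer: 16199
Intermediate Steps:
(15603 + U(160, -20)) + O(-108) = (15603 - 46) + (-6 - 6*(-108)) = 15557 + (-6 + 648) = 15557 + 642 = 16199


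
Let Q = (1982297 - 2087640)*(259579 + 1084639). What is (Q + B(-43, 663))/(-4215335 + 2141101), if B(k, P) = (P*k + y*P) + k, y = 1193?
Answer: 141603194367/2074234 ≈ 68268.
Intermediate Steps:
B(k, P) = k + 1193*P + P*k (B(k, P) = (P*k + 1193*P) + k = (1193*P + P*k) + k = k + 1193*P + P*k)
Q = -141603956774 (Q = -105343*1344218 = -141603956774)
(Q + B(-43, 663))/(-4215335 + 2141101) = (-141603956774 + (-43 + 1193*663 + 663*(-43)))/(-4215335 + 2141101) = (-141603956774 + (-43 + 790959 - 28509))/(-2074234) = (-141603956774 + 762407)*(-1/2074234) = -141603194367*(-1/2074234) = 141603194367/2074234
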